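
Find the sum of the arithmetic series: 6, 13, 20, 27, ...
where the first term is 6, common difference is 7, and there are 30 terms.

Sₙ = n/2 × (first + last)
Last term = a + (n-1)d = 6 + (30-1)×7 = 209
S_30 = 30/2 × (6 + 209)
S_30 = 30/2 × 215 = 3225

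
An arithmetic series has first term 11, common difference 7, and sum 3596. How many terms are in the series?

Using S = n/2 × [2a + (n-1)d]
3596 = n/2 × [2(11) + (n-1)(7)]
3596 = n/2 × [22 + 7n - 7]
7192 = n × [15 + 7n]
7n² + (15)n - 7192 = 0
Discriminant: Δ = (15)² - 4(7)(-7192) = 225 + 201376 = 201601
√Δ = 449
n = [-(15) + √Δ] / (2·7) = (-15 + 449) / 14 = 434 / 14 = 31
(The negative root is discarded since n must be a positive integer.)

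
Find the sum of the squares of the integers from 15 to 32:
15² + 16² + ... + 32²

Use ∑_{k=1}^{n} k² = n(n+1)(2n+1)/6, then subtract the first 14 terms.
∑_{k=1}^{32} k² = 32×33×65/6 = 11440
∑_{k=1}^{14} k² = 14×15×29/6 = 1015
∑_{k=15}^{32} k² = 11440 - 1015 = 10425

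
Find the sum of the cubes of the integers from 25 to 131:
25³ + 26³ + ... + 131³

Use ∑_{k=1}^{n} k³ = [n(n+1)/2]², then subtract the first 24 terms.
∑_{k=1}^{131} k³ = [131×132/2]² = 8646² = 74753316
∑_{k=1}^{24} k³ = [24×25/2]² = 300² = 90000
∑_{k=25}^{131} k³ = 74753316 - 90000 = 74663316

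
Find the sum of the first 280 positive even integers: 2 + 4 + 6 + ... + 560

Sum of first n even numbers = n(n+1)
= 280×281
= 78680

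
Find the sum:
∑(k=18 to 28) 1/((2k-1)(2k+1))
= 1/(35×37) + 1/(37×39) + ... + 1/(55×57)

Partial fractions: 1/((2k-1)(2k+1)) = (1/2)[1/(2k-1) - 1/(2k+1)]
The series telescopes:
= (1/2)[1/35 - 1/57]
= 11/1995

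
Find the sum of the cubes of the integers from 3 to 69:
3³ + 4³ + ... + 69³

Use ∑_{k=1}^{n} k³ = [n(n+1)/2]², then subtract the first 2 terms.
∑_{k=1}^{69} k³ = [69×70/2]² = 2415² = 5832225
∑_{k=1}^{2} k³ = [2×3/2]² = 3² = 9
∑_{k=3}^{69} k³ = 5832225 - 9 = 5832216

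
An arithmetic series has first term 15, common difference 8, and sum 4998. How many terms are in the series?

Using S = n/2 × [2a + (n-1)d]
4998 = n/2 × [2(15) + (n-1)(8)]
4998 = n/2 × [30 + 8n - 8]
9996 = n × [22 + 8n]
8n² + (22)n - 9996 = 0
Discriminant: Δ = (22)² - 4(8)(-9996) = 484 + 319872 = 320356
√Δ = 566
n = [-(22) + √Δ] / (2·8) = (-22 + 566) / 16 = 544 / 16 = 34
(The negative root is discarded since n must be a positive integer.)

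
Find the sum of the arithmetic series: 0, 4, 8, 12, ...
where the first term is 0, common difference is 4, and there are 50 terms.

Sₙ = n/2 × (first + last)
Last term = a + (n-1)d = 0 + (50-1)×4 = 196
S_50 = 50/2 × (0 + 196)
S_50 = 50/2 × 196 = 4900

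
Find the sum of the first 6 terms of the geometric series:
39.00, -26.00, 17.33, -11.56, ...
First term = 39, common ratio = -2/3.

Sₙ = a(1 - rⁿ) / (1 - r)
S_6 = 39(1 - (-2/3)^6) / (1 - (-2/3))
S_6 = 39(1 - (64/729)) / (5/3)
S_6 = 1729/81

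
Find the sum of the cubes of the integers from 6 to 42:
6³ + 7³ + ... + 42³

Use ∑_{k=1}^{n} k³ = [n(n+1)/2]², then subtract the first 5 terms.
∑_{k=1}^{42} k³ = [42×43/2]² = 903² = 815409
∑_{k=1}^{5} k³ = [5×6/2]² = 15² = 225
∑_{k=6}^{42} k³ = 815409 - 225 = 815184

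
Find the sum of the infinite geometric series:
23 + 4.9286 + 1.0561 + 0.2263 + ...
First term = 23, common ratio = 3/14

For |r| < 1, S = a / (1 - r)
S = 23 / (1 - (3/14))
S = 23 / (11/14)
S = 322/11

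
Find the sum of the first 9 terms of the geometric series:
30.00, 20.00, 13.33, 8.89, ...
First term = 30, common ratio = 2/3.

Sₙ = a(1 - rⁿ) / (1 - r)
S_9 = 30(1 - (2/3)^9) / (1 - (2/3))
S_9 = 30(1 - (512/19683)) / (1/3)
S_9 = 191710/2187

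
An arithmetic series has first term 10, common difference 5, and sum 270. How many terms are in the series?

Using S = n/2 × [2a + (n-1)d]
270 = n/2 × [2(10) + (n-1)(5)]
270 = n/2 × [20 + 5n - 5]
540 = n × [15 + 5n]
5n² + (15)n - 540 = 0
Discriminant: Δ = (15)² - 4(5)(-540) = 225 + 10800 = 11025
√Δ = 105
n = [-(15) + √Δ] / (2·5) = (-15 + 105) / 10 = 90 / 10 = 9
(The negative root is discarded since n must be a positive integer.)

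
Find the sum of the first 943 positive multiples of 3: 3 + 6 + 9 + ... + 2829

Factor out 3: = 3(1 + 2 + ... + 943) = 3 × n(n+1)/2
= 3 × 943×944/2
= 3 × 445096
= 1335288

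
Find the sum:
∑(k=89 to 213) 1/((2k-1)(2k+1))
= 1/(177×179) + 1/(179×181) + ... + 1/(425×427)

Partial fractions: 1/((2k-1)(2k+1)) = (1/2)[1/(2k-1) - 1/(2k+1)]
The series telescopes:
= (1/2)[1/177 - 1/427]
= 125/75579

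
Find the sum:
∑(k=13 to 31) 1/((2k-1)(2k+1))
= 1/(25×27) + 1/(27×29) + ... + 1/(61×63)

Partial fractions: 1/((2k-1)(2k+1)) = (1/2)[1/(2k-1) - 1/(2k+1)]
The series telescopes:
= (1/2)[1/25 - 1/63]
= 19/1575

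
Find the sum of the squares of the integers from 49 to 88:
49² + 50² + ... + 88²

Use ∑_{k=1}^{n} k² = n(n+1)(2n+1)/6, then subtract the first 48 terms.
∑_{k=1}^{88} k² = 88×89×177/6 = 231044
∑_{k=1}^{48} k² = 48×49×97/6 = 38024
∑_{k=49}^{88} k² = 231044 - 38024 = 193020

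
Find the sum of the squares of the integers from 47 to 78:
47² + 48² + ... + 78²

Use ∑_{k=1}^{n} k² = n(n+1)(2n+1)/6, then subtract the first 46 terms.
∑_{k=1}^{78} k² = 78×79×157/6 = 161239
∑_{k=1}^{46} k² = 46×47×93/6 = 33511
∑_{k=47}^{78} k² = 161239 - 33511 = 127728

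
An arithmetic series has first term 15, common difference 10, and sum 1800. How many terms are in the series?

Using S = n/2 × [2a + (n-1)d]
1800 = n/2 × [2(15) + (n-1)(10)]
1800 = n/2 × [30 + 10n - 10]
3600 = n × [20 + 10n]
10n² + (20)n - 3600 = 0
Discriminant: Δ = (20)² - 4(10)(-3600) = 400 + 144000 = 144400
√Δ = 380
n = [-(20) + √Δ] / (2·10) = (-20 + 380) / 20 = 360 / 20 = 18
(The negative root is discarded since n must be a positive integer.)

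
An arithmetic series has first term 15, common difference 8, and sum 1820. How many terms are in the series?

Using S = n/2 × [2a + (n-1)d]
1820 = n/2 × [2(15) + (n-1)(8)]
1820 = n/2 × [30 + 8n - 8]
3640 = n × [22 + 8n]
8n² + (22)n - 3640 = 0
Discriminant: Δ = (22)² - 4(8)(-3640) = 484 + 116480 = 116964
√Δ = 342
n = [-(22) + √Δ] / (2·8) = (-22 + 342) / 16 = 320 / 16 = 20
(The negative root is discarded since n must be a positive integer.)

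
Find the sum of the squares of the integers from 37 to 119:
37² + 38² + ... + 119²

Use ∑_{k=1}^{n} k² = n(n+1)(2n+1)/6, then subtract the first 36 terms.
∑_{k=1}^{119} k² = 119×120×239/6 = 568820
∑_{k=1}^{36} k² = 36×37×73/6 = 16206
∑_{k=37}^{119} k² = 568820 - 16206 = 552614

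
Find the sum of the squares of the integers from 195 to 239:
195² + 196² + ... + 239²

Use ∑_{k=1}^{n} k² = n(n+1)(2n+1)/6, then subtract the first 194 terms.
∑_{k=1}^{239} k² = 239×240×479/6 = 4579240
∑_{k=1}^{194} k² = 194×195×389/6 = 2452645
∑_{k=195}^{239} k² = 4579240 - 2452645 = 2126595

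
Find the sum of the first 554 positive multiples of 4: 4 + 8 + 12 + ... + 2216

Factor out 4: = 4(1 + 2 + ... + 554) = 4 × n(n+1)/2
= 4 × 554×555/2
= 4 × 153735
= 614940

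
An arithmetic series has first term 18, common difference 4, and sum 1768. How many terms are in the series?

Using S = n/2 × [2a + (n-1)d]
1768 = n/2 × [2(18) + (n-1)(4)]
1768 = n/2 × [36 + 4n - 4]
3536 = n × [32 + 4n]
4n² + (32)n - 3536 = 0
Discriminant: Δ = (32)² - 4(4)(-3536) = 1024 + 56576 = 57600
√Δ = 240
n = [-(32) + √Δ] / (2·4) = (-32 + 240) / 8 = 208 / 8 = 26
(The negative root is discarded since n must be a positive integer.)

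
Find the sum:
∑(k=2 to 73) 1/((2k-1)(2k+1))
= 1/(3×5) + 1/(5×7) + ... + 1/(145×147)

Partial fractions: 1/((2k-1)(2k+1)) = (1/2)[1/(2k-1) - 1/(2k+1)]
The series telescopes:
= (1/2)[1/3 - 1/147]
= 8/49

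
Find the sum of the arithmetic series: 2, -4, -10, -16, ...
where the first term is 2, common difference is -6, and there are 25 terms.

Sₙ = n/2 × (first + last)
Last term = a + (n-1)d = 2 + (25-1)×(-6) = -142
S_25 = 25/2 × (2 + (-142))
S_25 = 25/2 × (-140) = -1750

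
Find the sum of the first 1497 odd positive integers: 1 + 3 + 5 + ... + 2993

Sum of first n odd numbers = n²
= 1497²
= 2241009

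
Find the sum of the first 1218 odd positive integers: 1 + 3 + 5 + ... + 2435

Sum of first n odd numbers = n²
= 1218²
= 1483524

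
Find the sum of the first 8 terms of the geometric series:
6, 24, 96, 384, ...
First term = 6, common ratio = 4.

Sₙ = a(1 - rⁿ) / (1 - r)
S_8 = 6(1 - 4^8) / (1 - 4)
S_8 = 6(1 - 65536) / (-3)
S_8 = 131070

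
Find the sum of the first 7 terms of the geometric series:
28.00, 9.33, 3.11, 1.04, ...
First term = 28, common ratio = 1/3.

Sₙ = a(1 - rⁿ) / (1 - r)
S_7 = 28(1 - (1/3)^7) / (1 - (1/3))
S_7 = 28(1 - (1/2187)) / (2/3)
S_7 = 30604/729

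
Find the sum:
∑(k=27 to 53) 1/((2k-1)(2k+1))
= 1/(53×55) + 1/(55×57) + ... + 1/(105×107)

Partial fractions: 1/((2k-1)(2k+1)) = (1/2)[1/(2k-1) - 1/(2k+1)]
The series telescopes:
= (1/2)[1/53 - 1/107]
= 27/5671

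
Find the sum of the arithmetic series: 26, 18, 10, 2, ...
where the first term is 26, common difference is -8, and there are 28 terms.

Sₙ = n/2 × (first + last)
Last term = a + (n-1)d = 26 + (28-1)×(-8) = -190
S_28 = 28/2 × (26 + (-190))
S_28 = 28/2 × (-164) = -2296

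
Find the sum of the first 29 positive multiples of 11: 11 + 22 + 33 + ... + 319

Factor out 11: = 11(1 + 2 + ... + 29) = 11 × n(n+1)/2
= 11 × 29×30/2
= 11 × 435
= 4785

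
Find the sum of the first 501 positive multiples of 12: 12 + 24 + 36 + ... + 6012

Factor out 12: = 12(1 + 2 + ... + 501) = 12 × n(n+1)/2
= 12 × 501×502/2
= 12 × 125751
= 1509012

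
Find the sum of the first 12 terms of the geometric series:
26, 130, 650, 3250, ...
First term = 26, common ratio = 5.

Sₙ = a(1 - rⁿ) / (1 - r)
S_12 = 26(1 - 5^12) / (1 - 5)
S_12 = 26(1 - 244140625) / (-4)
S_12 = 1586914056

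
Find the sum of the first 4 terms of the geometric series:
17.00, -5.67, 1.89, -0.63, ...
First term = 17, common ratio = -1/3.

Sₙ = a(1 - rⁿ) / (1 - r)
S_4 = 17(1 - (-1/3)^4) / (1 - (-1/3))
S_4 = 17(1 - (1/81)) / (4/3)
S_4 = 340/27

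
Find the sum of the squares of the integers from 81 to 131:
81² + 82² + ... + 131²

Use ∑_{k=1}^{n} k² = n(n+1)(2n+1)/6, then subtract the first 80 terms.
∑_{k=1}^{131} k² = 131×132×263/6 = 757966
∑_{k=1}^{80} k² = 80×81×161/6 = 173880
∑_{k=81}^{131} k² = 757966 - 173880 = 584086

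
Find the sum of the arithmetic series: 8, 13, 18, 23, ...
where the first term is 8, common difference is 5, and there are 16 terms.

Sₙ = n/2 × (first + last)
Last term = a + (n-1)d = 8 + (16-1)×5 = 83
S_16 = 16/2 × (8 + 83)
S_16 = 16/2 × 91 = 728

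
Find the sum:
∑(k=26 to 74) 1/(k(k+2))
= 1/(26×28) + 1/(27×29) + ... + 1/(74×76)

Partial fractions: 1/(k(k+2)) = (1/2)[1/k - 1/(k+2)]
Telescoping leaves the first two and last two terms:
= (1/2)[1/26 + 1/27 - 1/75 - 1/76]
= 32683/1333800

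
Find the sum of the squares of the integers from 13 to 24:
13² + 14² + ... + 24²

Use ∑_{k=1}^{n} k² = n(n+1)(2n+1)/6, then subtract the first 12 terms.
∑_{k=1}^{24} k² = 24×25×49/6 = 4900
∑_{k=1}^{12} k² = 12×13×25/6 = 650
∑_{k=13}^{24} k² = 4900 - 650 = 4250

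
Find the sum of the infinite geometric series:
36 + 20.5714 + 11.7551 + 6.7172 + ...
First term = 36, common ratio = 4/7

For |r| < 1, S = a / (1 - r)
S = 36 / (1 - (4/7))
S = 36 / (3/7)
S = 84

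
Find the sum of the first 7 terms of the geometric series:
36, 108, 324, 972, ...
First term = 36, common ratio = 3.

Sₙ = a(1 - rⁿ) / (1 - r)
S_7 = 36(1 - 3^7) / (1 - 3)
S_7 = 36(1 - 2187) / (-2)
S_7 = 39348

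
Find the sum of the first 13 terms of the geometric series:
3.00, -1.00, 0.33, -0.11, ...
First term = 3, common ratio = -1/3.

Sₙ = a(1 - rⁿ) / (1 - r)
S_13 = 3(1 - (-1/3)^13) / (1 - (-1/3))
S_13 = 3(1 - (-1/1594323)) / (4/3)
S_13 = 398581/177147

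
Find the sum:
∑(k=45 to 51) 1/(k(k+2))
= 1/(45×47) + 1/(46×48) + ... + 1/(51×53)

Partial fractions: 1/(k(k+2)) = (1/2)[1/k - 1/(k+2)]
Telescoping leaves the first two and last two terms:
= (1/2)[1/45 + 1/46 - 1/52 - 1/53]
= 16723/5704920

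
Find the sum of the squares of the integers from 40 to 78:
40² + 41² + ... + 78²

Use ∑_{k=1}^{n} k² = n(n+1)(2n+1)/6, then subtract the first 39 terms.
∑_{k=1}^{78} k² = 78×79×157/6 = 161239
∑_{k=1}^{39} k² = 39×40×79/6 = 20540
∑_{k=40}^{78} k² = 161239 - 20540 = 140699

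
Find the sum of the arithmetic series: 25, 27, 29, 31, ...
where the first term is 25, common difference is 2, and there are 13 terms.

Sₙ = n/2 × (first + last)
Last term = a + (n-1)d = 25 + (13-1)×2 = 49
S_13 = 13/2 × (25 + 49)
S_13 = 13/2 × 74 = 481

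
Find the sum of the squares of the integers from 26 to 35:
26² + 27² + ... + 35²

Use ∑_{k=1}^{n} k² = n(n+1)(2n+1)/6, then subtract the first 25 terms.
∑_{k=1}^{35} k² = 35×36×71/6 = 14910
∑_{k=1}^{25} k² = 25×26×51/6 = 5525
∑_{k=26}^{35} k² = 14910 - 5525 = 9385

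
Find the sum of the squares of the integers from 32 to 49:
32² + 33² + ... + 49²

Use ∑_{k=1}^{n} k² = n(n+1)(2n+1)/6, then subtract the first 31 terms.
∑_{k=1}^{49} k² = 49×50×99/6 = 40425
∑_{k=1}^{31} k² = 31×32×63/6 = 10416
∑_{k=32}^{49} k² = 40425 - 10416 = 30009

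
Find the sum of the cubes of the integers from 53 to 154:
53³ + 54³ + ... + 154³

Use ∑_{k=1}^{n} k³ = [n(n+1)/2]², then subtract the first 52 terms.
∑_{k=1}^{154} k³ = [154×155/2]² = 11935² = 142444225
∑_{k=1}^{52} k³ = [52×53/2]² = 1378² = 1898884
∑_{k=53}^{154} k³ = 142444225 - 1898884 = 140545341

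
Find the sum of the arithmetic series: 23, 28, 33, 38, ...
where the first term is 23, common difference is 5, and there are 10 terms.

Sₙ = n/2 × (first + last)
Last term = a + (n-1)d = 23 + (10-1)×5 = 68
S_10 = 10/2 × (23 + 68)
S_10 = 10/2 × 91 = 455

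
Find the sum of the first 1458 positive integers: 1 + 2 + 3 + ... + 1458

Formula: ∑k = n(n+1)/2
= 1458×1459/2
= 2127222/2
= 1063611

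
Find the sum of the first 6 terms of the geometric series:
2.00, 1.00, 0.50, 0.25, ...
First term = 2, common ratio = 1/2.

Sₙ = a(1 - rⁿ) / (1 - r)
S_6 = 2(1 - (1/2)^6) / (1 - (1/2))
S_6 = 2(1 - (1/64)) / (1/2)
S_6 = 63/16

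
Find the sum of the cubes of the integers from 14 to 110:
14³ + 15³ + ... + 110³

Use ∑_{k=1}^{n} k³ = [n(n+1)/2]², then subtract the first 13 terms.
∑_{k=1}^{110} k³ = [110×111/2]² = 6105² = 37271025
∑_{k=1}^{13} k³ = [13×14/2]² = 91² = 8281
∑_{k=14}^{110} k³ = 37271025 - 8281 = 37262744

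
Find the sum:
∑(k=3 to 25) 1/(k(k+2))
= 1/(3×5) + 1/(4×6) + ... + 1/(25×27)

Partial fractions: 1/(k(k+2)) = (1/2)[1/k - 1/(k+2)]
Telescoping leaves the first two and last two terms:
= (1/2)[1/3 + 1/4 - 1/26 - 1/27]
= 713/2808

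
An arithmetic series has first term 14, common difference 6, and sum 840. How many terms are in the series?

Using S = n/2 × [2a + (n-1)d]
840 = n/2 × [2(14) + (n-1)(6)]
840 = n/2 × [28 + 6n - 6]
1680 = n × [22 + 6n]
6n² + (22)n - 1680 = 0
Discriminant: Δ = (22)² - 4(6)(-1680) = 484 + 40320 = 40804
√Δ = 202
n = [-(22) + √Δ] / (2·6) = (-22 + 202) / 12 = 180 / 12 = 15
(The negative root is discarded since n must be a positive integer.)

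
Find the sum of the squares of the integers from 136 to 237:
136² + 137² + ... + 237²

Use ∑_{k=1}^{n} k² = n(n+1)(2n+1)/6, then subtract the first 135 terms.
∑_{k=1}^{237} k² = 237×238×475/6 = 4465475
∑_{k=1}^{135} k² = 135×136×271/6 = 829260
∑_{k=136}^{237} k² = 4465475 - 829260 = 3636215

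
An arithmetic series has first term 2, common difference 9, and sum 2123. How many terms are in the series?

Using S = n/2 × [2a + (n-1)d]
2123 = n/2 × [2(2) + (n-1)(9)]
2123 = n/2 × [4 + 9n - 9]
4246 = n × [-5 + 9n]
9n² + (-5)n - 4246 = 0
Discriminant: Δ = (-5)² - 4(9)(-4246) = 25 + 152856 = 152881
√Δ = 391
n = [-(-5) + √Δ] / (2·9) = (5 + 391) / 18 = 396 / 18 = 22
(The negative root is discarded since n must be a positive integer.)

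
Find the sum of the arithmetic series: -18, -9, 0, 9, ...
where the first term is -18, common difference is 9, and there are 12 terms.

Sₙ = n/2 × (first + last)
Last term = a + (n-1)d = -18 + (12-1)×9 = 81
S_12 = 12/2 × (-18 + 81)
S_12 = 12/2 × 63 = 378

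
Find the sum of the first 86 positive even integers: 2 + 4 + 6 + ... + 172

Sum of first n even numbers = n(n+1)
= 86×87
= 7482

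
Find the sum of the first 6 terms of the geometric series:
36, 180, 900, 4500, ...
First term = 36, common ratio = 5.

Sₙ = a(1 - rⁿ) / (1 - r)
S_6 = 36(1 - 5^6) / (1 - 5)
S_6 = 36(1 - 15625) / (-4)
S_6 = 140616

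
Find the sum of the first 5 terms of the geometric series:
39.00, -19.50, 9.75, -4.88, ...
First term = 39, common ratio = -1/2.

Sₙ = a(1 - rⁿ) / (1 - r)
S_5 = 39(1 - (-1/2)^5) / (1 - (-1/2))
S_5 = 39(1 - (-1/32)) / (3/2)
S_5 = 429/16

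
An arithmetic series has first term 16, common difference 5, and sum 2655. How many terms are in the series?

Using S = n/2 × [2a + (n-1)d]
2655 = n/2 × [2(16) + (n-1)(5)]
2655 = n/2 × [32 + 5n - 5]
5310 = n × [27 + 5n]
5n² + (27)n - 5310 = 0
Discriminant: Δ = (27)² - 4(5)(-5310) = 729 + 106200 = 106929
√Δ = 327
n = [-(27) + √Δ] / (2·5) = (-27 + 327) / 10 = 300 / 10 = 30
(The negative root is discarded since n must be a positive integer.)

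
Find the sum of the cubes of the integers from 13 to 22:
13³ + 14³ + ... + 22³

Use ∑_{k=1}^{n} k³ = [n(n+1)/2]², then subtract the first 12 terms.
∑_{k=1}^{22} k³ = [22×23/2]² = 253² = 64009
∑_{k=1}^{12} k³ = [12×13/2]² = 78² = 6084
∑_{k=13}^{22} k³ = 64009 - 6084 = 57925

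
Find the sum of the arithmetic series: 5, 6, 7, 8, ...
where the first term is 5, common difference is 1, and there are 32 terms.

Sₙ = n/2 × (first + last)
Last term = a + (n-1)d = 5 + (32-1)×1 = 36
S_32 = 32/2 × (5 + 36)
S_32 = 32/2 × 41 = 656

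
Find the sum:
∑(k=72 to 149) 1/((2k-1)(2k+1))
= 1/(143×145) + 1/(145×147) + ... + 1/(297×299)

Partial fractions: 1/((2k-1)(2k+1)) = (1/2)[1/(2k-1) - 1/(2k+1)]
The series telescopes:
= (1/2)[1/143 - 1/299]
= 6/3289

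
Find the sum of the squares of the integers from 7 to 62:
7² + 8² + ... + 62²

Use ∑_{k=1}^{n} k² = n(n+1)(2n+1)/6, then subtract the first 6 terms.
∑_{k=1}^{62} k² = 62×63×125/6 = 81375
∑_{k=1}^{6} k² = 6×7×13/6 = 91
∑_{k=7}^{62} k² = 81375 - 91 = 81284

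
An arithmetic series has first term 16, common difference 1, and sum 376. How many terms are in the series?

Using S = n/2 × [2a + (n-1)d]
376 = n/2 × [2(16) + (n-1)(1)]
376 = n/2 × [32 + 1n - 1]
752 = n × [31 + 1n]
1n² + (31)n - 752 = 0
Discriminant: Δ = (31)² - 4(1)(-752) = 961 + 3008 = 3969
√Δ = 63
n = [-(31) + √Δ] / (2·1) = (-31 + 63) / 2 = 32 / 2 = 16
(The negative root is discarded since n must be a positive integer.)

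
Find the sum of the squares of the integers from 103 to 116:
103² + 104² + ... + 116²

Use ∑_{k=1}^{n} k² = n(n+1)(2n+1)/6, then subtract the first 102 terms.
∑_{k=1}^{116} k² = 116×117×233/6 = 527046
∑_{k=1}^{102} k² = 102×103×205/6 = 358955
∑_{k=103}^{116} k² = 527046 - 358955 = 168091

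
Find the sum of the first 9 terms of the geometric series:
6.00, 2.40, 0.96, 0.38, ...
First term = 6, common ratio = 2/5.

Sₙ = a(1 - rⁿ) / (1 - r)
S_9 = 6(1 - (2/5)^9) / (1 - (2/5))
S_9 = 6(1 - (512/1953125)) / (3/5)
S_9 = 3905226/390625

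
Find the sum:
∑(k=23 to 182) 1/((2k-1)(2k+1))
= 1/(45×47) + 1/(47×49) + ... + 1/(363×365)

Partial fractions: 1/((2k-1)(2k+1)) = (1/2)[1/(2k-1) - 1/(2k+1)]
The series telescopes:
= (1/2)[1/45 - 1/365]
= 32/3285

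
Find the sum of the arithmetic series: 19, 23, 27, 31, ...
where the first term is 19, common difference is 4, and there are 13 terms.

Sₙ = n/2 × (first + last)
Last term = a + (n-1)d = 19 + (13-1)×4 = 67
S_13 = 13/2 × (19 + 67)
S_13 = 13/2 × 86 = 559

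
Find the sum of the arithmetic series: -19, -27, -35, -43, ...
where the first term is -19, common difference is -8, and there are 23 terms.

Sₙ = n/2 × (first + last)
Last term = a + (n-1)d = -19 + (23-1)×(-8) = -195
S_23 = 23/2 × (-19 + (-195))
S_23 = 23/2 × (-214) = -2461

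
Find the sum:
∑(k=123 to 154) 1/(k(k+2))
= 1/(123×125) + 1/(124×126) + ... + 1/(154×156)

Partial fractions: 1/(k(k+2)) = (1/2)[1/k - 1/(k+2)]
Telescoping leaves the first two and last two terms:
= (1/2)[1/123 + 1/124 - 1/155 - 1/156]
= 413/247845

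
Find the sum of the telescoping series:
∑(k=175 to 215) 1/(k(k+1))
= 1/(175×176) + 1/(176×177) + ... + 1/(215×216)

Partial fractions: 1/(k(k+1)) = 1/k - 1/(k+1)
The series telescopes:
= (1/175 - 1/176) + (1/176 - 1/177) + ... + (1/215 - 1/216)
= 1/175 - 1/216
= 41/37800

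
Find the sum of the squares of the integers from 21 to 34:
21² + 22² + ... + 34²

Use ∑_{k=1}^{n} k² = n(n+1)(2n+1)/6, then subtract the first 20 terms.
∑_{k=1}^{34} k² = 34×35×69/6 = 13685
∑_{k=1}^{20} k² = 20×21×41/6 = 2870
∑_{k=21}^{34} k² = 13685 - 2870 = 10815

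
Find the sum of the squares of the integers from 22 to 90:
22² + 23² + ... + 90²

Use ∑_{k=1}^{n} k² = n(n+1)(2n+1)/6, then subtract the first 21 terms.
∑_{k=1}^{90} k² = 90×91×181/6 = 247065
∑_{k=1}^{21} k² = 21×22×43/6 = 3311
∑_{k=22}^{90} k² = 247065 - 3311 = 243754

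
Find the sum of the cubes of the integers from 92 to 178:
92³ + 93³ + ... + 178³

Use ∑_{k=1}^{n} k³ = [n(n+1)/2]², then subtract the first 91 terms.
∑_{k=1}^{178} k³ = [178×179/2]² = 15931² = 253796761
∑_{k=1}^{91} k³ = [91×92/2]² = 4186² = 17522596
∑_{k=92}^{178} k³ = 253796761 - 17522596 = 236274165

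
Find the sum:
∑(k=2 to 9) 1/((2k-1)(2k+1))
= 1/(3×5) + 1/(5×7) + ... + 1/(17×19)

Partial fractions: 1/((2k-1)(2k+1)) = (1/2)[1/(2k-1) - 1/(2k+1)]
The series telescopes:
= (1/2)[1/3 - 1/19]
= 8/57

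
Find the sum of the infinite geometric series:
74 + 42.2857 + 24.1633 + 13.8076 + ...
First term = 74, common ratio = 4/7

For |r| < 1, S = a / (1 - r)
S = 74 / (1 - (4/7))
S = 74 / (3/7)
S = 518/3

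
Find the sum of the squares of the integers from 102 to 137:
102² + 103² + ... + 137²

Use ∑_{k=1}^{n} k² = n(n+1)(2n+1)/6, then subtract the first 101 terms.
∑_{k=1}^{137} k² = 137×138×275/6 = 866525
∑_{k=1}^{101} k² = 101×102×203/6 = 348551
∑_{k=102}^{137} k² = 866525 - 348551 = 517974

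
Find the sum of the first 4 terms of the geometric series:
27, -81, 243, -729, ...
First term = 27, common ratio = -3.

Sₙ = a(1 - rⁿ) / (1 - r)
S_4 = 27(1 - (-3)^4) / (1 - (-3))
S_4 = 27(1 - 81) / (4)
S_4 = -540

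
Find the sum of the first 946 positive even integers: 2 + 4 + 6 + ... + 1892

Sum of first n even numbers = n(n+1)
= 946×947
= 895862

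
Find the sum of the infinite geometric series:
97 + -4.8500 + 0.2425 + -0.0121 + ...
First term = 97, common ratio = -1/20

For |r| < 1, S = a / (1 - r)
S = 97 / (1 - (-1/20))
S = 97 / (21/20)
S = 1940/21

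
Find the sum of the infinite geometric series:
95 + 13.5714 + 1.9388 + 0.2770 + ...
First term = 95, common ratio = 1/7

For |r| < 1, S = a / (1 - r)
S = 95 / (1 - (1/7))
S = 95 / (6/7)
S = 665/6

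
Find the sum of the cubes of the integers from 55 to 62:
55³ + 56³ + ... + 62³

Use ∑_{k=1}^{n} k³ = [n(n+1)/2]², then subtract the first 54 terms.
∑_{k=1}^{62} k³ = [62×63/2]² = 1953² = 3814209
∑_{k=1}^{54} k³ = [54×55/2]² = 1485² = 2205225
∑_{k=55}^{62} k³ = 3814209 - 2205225 = 1608984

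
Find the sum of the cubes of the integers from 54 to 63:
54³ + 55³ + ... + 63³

Use ∑_{k=1}^{n} k³ = [n(n+1)/2]², then subtract the first 53 terms.
∑_{k=1}^{63} k³ = [63×64/2]² = 2016² = 4064256
∑_{k=1}^{53} k³ = [53×54/2]² = 1431² = 2047761
∑_{k=54}^{63} k³ = 4064256 - 2047761 = 2016495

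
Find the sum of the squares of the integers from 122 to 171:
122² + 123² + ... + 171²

Use ∑_{k=1}^{n} k² = n(n+1)(2n+1)/6, then subtract the first 121 terms.
∑_{k=1}^{171} k² = 171×172×343/6 = 1681386
∑_{k=1}^{121} k² = 121×122×243/6 = 597861
∑_{k=122}^{171} k² = 1681386 - 597861 = 1083525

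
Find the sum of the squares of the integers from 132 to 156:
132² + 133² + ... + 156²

Use ∑_{k=1}^{n} k² = n(n+1)(2n+1)/6, then subtract the first 131 terms.
∑_{k=1}^{156} k² = 156×157×313/6 = 1277666
∑_{k=1}^{131} k² = 131×132×263/6 = 757966
∑_{k=132}^{156} k² = 1277666 - 757966 = 519700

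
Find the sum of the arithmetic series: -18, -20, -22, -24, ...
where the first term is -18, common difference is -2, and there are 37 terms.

Sₙ = n/2 × (first + last)
Last term = a + (n-1)d = -18 + (37-1)×(-2) = -90
S_37 = 37/2 × (-18 + (-90))
S_37 = 37/2 × (-108) = -1998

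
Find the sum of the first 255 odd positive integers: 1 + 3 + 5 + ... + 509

Sum of first n odd numbers = n²
= 255²
= 65025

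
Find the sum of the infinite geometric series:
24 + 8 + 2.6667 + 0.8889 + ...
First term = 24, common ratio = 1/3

For |r| < 1, S = a / (1 - r)
S = 24 / (1 - (1/3))
S = 24 / (2/3)
S = 36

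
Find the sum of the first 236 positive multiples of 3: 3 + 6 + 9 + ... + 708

Factor out 3: = 3(1 + 2 + ... + 236) = 3 × n(n+1)/2
= 3 × 236×237/2
= 3 × 27966
= 83898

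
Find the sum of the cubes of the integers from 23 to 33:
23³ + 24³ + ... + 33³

Use ∑_{k=1}^{n} k³ = [n(n+1)/2]², then subtract the first 22 terms.
∑_{k=1}^{33} k³ = [33×34/2]² = 561² = 314721
∑_{k=1}^{22} k³ = [22×23/2]² = 253² = 64009
∑_{k=23}^{33} k³ = 314721 - 64009 = 250712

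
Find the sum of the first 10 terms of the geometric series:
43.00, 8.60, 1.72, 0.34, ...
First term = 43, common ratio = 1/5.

Sₙ = a(1 - rⁿ) / (1 - r)
S_10 = 43(1 - (1/5)^10) / (1 - (1/5))
S_10 = 43(1 - (1/9765625)) / (4/5)
S_10 = 104980458/1953125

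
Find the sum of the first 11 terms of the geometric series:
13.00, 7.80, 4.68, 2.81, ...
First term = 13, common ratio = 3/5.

Sₙ = a(1 - rⁿ) / (1 - r)
S_11 = 13(1 - (3/5)^11) / (1 - (3/5))
S_11 = 13(1 - (177147/48828125)) / (2/5)
S_11 = 316231357/9765625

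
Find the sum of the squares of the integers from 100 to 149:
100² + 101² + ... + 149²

Use ∑_{k=1}^{n} k² = n(n+1)(2n+1)/6, then subtract the first 99 terms.
∑_{k=1}^{149} k² = 149×150×299/6 = 1113775
∑_{k=1}^{99} k² = 99×100×199/6 = 328350
∑_{k=100}^{149} k² = 1113775 - 328350 = 785425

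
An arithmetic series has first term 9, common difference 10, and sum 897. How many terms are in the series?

Using S = n/2 × [2a + (n-1)d]
897 = n/2 × [2(9) + (n-1)(10)]
897 = n/2 × [18 + 10n - 10]
1794 = n × [8 + 10n]
10n² + (8)n - 1794 = 0
Discriminant: Δ = (8)² - 4(10)(-1794) = 64 + 71760 = 71824
√Δ = 268
n = [-(8) + √Δ] / (2·10) = (-8 + 268) / 20 = 260 / 20 = 13
(The negative root is discarded since n must be a positive integer.)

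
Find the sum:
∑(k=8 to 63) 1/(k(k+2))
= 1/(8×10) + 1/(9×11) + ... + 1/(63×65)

Partial fractions: 1/(k(k+2)) = (1/2)[1/k - 1/(k+2)]
Telescoping leaves the first two and last two terms:
= (1/2)[1/8 + 1/9 - 1/64 - 1/65]
= 7679/74880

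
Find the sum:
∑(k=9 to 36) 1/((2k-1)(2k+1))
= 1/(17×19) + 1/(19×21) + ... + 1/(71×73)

Partial fractions: 1/((2k-1)(2k+1)) = (1/2)[1/(2k-1) - 1/(2k+1)]
The series telescopes:
= (1/2)[1/17 - 1/73]
= 28/1241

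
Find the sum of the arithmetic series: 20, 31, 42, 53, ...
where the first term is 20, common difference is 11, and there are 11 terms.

Sₙ = n/2 × (first + last)
Last term = a + (n-1)d = 20 + (11-1)×11 = 130
S_11 = 11/2 × (20 + 130)
S_11 = 11/2 × 150 = 825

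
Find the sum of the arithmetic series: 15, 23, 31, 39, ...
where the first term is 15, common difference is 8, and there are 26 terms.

Sₙ = n/2 × (first + last)
Last term = a + (n-1)d = 15 + (26-1)×8 = 215
S_26 = 26/2 × (15 + 215)
S_26 = 26/2 × 230 = 2990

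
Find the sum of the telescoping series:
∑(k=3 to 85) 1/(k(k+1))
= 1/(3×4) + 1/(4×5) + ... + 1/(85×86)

Partial fractions: 1/(k(k+1)) = 1/k - 1/(k+1)
The series telescopes:
= (1/3 - 1/4) + (1/4 - 1/5) + ... + (1/85 - 1/86)
= 1/3 - 1/86
= 83/258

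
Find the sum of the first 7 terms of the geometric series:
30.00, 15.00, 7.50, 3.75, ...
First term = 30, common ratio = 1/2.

Sₙ = a(1 - rⁿ) / (1 - r)
S_7 = 30(1 - (1/2)^7) / (1 - (1/2))
S_7 = 30(1 - (1/128)) / (1/2)
S_7 = 1905/32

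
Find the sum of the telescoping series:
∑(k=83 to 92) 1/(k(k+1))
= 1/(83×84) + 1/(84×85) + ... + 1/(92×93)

Partial fractions: 1/(k(k+1)) = 1/k - 1/(k+1)
The series telescopes:
= (1/83 - 1/84) + (1/84 - 1/85) + ... + (1/92 - 1/93)
= 1/83 - 1/93
= 10/7719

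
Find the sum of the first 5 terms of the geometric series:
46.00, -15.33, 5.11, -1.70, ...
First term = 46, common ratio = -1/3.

Sₙ = a(1 - rⁿ) / (1 - r)
S_5 = 46(1 - (-1/3)^5) / (1 - (-1/3))
S_5 = 46(1 - (-1/243)) / (4/3)
S_5 = 2806/81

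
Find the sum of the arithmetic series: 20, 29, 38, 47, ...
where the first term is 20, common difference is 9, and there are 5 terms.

Sₙ = n/2 × (first + last)
Last term = a + (n-1)d = 20 + (5-1)×9 = 56
S_5 = 5/2 × (20 + 56)
S_5 = 5/2 × 76 = 190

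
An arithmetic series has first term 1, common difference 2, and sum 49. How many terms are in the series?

Using S = n/2 × [2a + (n-1)d]
49 = n/2 × [2(1) + (n-1)(2)]
49 = n/2 × [2 + 2n - 2]
98 = n × [0 + 2n]
2n² + (0)n - 98 = 0
Discriminant: Δ = (0)² - 4(2)(-98) = 0 + 784 = 784
√Δ = 28
n = [-(0) + √Δ] / (2·2) = (0 + 28) / 4 = 28 / 4 = 7
(The negative root is discarded since n must be a positive integer.)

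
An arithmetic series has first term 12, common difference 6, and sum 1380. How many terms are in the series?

Using S = n/2 × [2a + (n-1)d]
1380 = n/2 × [2(12) + (n-1)(6)]
1380 = n/2 × [24 + 6n - 6]
2760 = n × [18 + 6n]
6n² + (18)n - 2760 = 0
Discriminant: Δ = (18)² - 4(6)(-2760) = 324 + 66240 = 66564
√Δ = 258
n = [-(18) + √Δ] / (2·6) = (-18 + 258) / 12 = 240 / 12 = 20
(The negative root is discarded since n must be a positive integer.)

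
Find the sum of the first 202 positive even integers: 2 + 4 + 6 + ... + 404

Sum of first n even numbers = n(n+1)
= 202×203
= 41006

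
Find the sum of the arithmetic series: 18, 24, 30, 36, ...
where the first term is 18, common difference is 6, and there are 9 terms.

Sₙ = n/2 × (first + last)
Last term = a + (n-1)d = 18 + (9-1)×6 = 66
S_9 = 9/2 × (18 + 66)
S_9 = 9/2 × 84 = 378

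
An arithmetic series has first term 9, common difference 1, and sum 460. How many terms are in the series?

Using S = n/2 × [2a + (n-1)d]
460 = n/2 × [2(9) + (n-1)(1)]
460 = n/2 × [18 + 1n - 1]
920 = n × [17 + 1n]
1n² + (17)n - 920 = 0
Discriminant: Δ = (17)² - 4(1)(-920) = 289 + 3680 = 3969
√Δ = 63
n = [-(17) + √Δ] / (2·1) = (-17 + 63) / 2 = 46 / 2 = 23
(The negative root is discarded since n must be a positive integer.)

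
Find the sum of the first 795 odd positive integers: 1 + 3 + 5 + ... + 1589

Sum of first n odd numbers = n²
= 795²
= 632025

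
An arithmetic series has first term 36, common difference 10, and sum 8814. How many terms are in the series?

Using S = n/2 × [2a + (n-1)d]
8814 = n/2 × [2(36) + (n-1)(10)]
8814 = n/2 × [72 + 10n - 10]
17628 = n × [62 + 10n]
10n² + (62)n - 17628 = 0
Discriminant: Δ = (62)² - 4(10)(-17628) = 3844 + 705120 = 708964
√Δ = 842
n = [-(62) + √Δ] / (2·10) = (-62 + 842) / 20 = 780 / 20 = 39
(The negative root is discarded since n must be a positive integer.)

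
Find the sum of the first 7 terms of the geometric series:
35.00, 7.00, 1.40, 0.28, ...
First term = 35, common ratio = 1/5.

Sₙ = a(1 - rⁿ) / (1 - r)
S_7 = 35(1 - (1/5)^7) / (1 - (1/5))
S_7 = 35(1 - (1/78125)) / (4/5)
S_7 = 136717/3125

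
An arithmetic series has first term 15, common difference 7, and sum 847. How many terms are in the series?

Using S = n/2 × [2a + (n-1)d]
847 = n/2 × [2(15) + (n-1)(7)]
847 = n/2 × [30 + 7n - 7]
1694 = n × [23 + 7n]
7n² + (23)n - 1694 = 0
Discriminant: Δ = (23)² - 4(7)(-1694) = 529 + 47432 = 47961
√Δ = 219
n = [-(23) + √Δ] / (2·7) = (-23 + 219) / 14 = 196 / 14 = 14
(The negative root is discarded since n must be a positive integer.)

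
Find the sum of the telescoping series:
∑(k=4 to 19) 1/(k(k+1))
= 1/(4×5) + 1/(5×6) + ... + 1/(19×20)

Partial fractions: 1/(k(k+1)) = 1/k - 1/(k+1)
The series telescopes:
= (1/4 - 1/5) + (1/5 - 1/6) + ... + (1/19 - 1/20)
= 1/4 - 1/20
= 1/5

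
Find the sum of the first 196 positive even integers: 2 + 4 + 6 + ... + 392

Sum of first n even numbers = n(n+1)
= 196×197
= 38612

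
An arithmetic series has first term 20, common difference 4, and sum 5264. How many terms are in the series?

Using S = n/2 × [2a + (n-1)d]
5264 = n/2 × [2(20) + (n-1)(4)]
5264 = n/2 × [40 + 4n - 4]
10528 = n × [36 + 4n]
4n² + (36)n - 10528 = 0
Discriminant: Δ = (36)² - 4(4)(-10528) = 1296 + 168448 = 169744
√Δ = 412
n = [-(36) + √Δ] / (2·4) = (-36 + 412) / 8 = 376 / 8 = 47
(The negative root is discarded since n must be a positive integer.)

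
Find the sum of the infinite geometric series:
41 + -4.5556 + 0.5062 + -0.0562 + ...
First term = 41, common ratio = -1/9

For |r| < 1, S = a / (1 - r)
S = 41 / (1 - (-1/9))
S = 41 / (10/9)
S = 369/10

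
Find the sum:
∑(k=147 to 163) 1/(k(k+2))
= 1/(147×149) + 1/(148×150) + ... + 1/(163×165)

Partial fractions: 1/(k(k+2)) = (1/2)[1/k - 1/(k+2)]
Telescoping leaves the first two and last two terms:
= (1/2)[1/147 + 1/148 - 1/164 - 1/165]
= 5729/8176630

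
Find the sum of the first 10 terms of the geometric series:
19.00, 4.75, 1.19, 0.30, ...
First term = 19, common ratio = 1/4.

Sₙ = a(1 - rⁿ) / (1 - r)
S_10 = 19(1 - (1/4)^10) / (1 - (1/4))
S_10 = 19(1 - (1/1048576)) / (3/4)
S_10 = 6640975/262144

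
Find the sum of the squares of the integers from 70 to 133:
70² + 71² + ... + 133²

Use ∑_{k=1}^{n} k² = n(n+1)(2n+1)/6, then subtract the first 69 terms.
∑_{k=1}^{133} k² = 133×134×267/6 = 793079
∑_{k=1}^{69} k² = 69×70×139/6 = 111895
∑_{k=70}^{133} k² = 793079 - 111895 = 681184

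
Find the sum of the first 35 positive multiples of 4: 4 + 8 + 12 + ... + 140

Factor out 4: = 4(1 + 2 + ... + 35) = 4 × n(n+1)/2
= 4 × 35×36/2
= 4 × 630
= 2520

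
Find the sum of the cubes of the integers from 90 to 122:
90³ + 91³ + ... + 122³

Use ∑_{k=1}^{n} k³ = [n(n+1)/2]², then subtract the first 89 terms.
∑_{k=1}^{122} k³ = [122×123/2]² = 7503² = 56295009
∑_{k=1}^{89} k³ = [89×90/2]² = 4005² = 16040025
∑_{k=90}^{122} k³ = 56295009 - 16040025 = 40254984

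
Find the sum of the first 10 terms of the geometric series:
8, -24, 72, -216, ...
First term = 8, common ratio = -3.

Sₙ = a(1 - rⁿ) / (1 - r)
S_10 = 8(1 - (-3)^10) / (1 - (-3))
S_10 = 8(1 - 59049) / (4)
S_10 = -118096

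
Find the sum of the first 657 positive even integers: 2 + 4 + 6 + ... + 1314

Sum of first n even numbers = n(n+1)
= 657×658
= 432306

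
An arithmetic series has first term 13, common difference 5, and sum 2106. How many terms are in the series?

Using S = n/2 × [2a + (n-1)d]
2106 = n/2 × [2(13) + (n-1)(5)]
2106 = n/2 × [26 + 5n - 5]
4212 = n × [21 + 5n]
5n² + (21)n - 4212 = 0
Discriminant: Δ = (21)² - 4(5)(-4212) = 441 + 84240 = 84681
√Δ = 291
n = [-(21) + √Δ] / (2·5) = (-21 + 291) / 10 = 270 / 10 = 27
(The negative root is discarded since n must be a positive integer.)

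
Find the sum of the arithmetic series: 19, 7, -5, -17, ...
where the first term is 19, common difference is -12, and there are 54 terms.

Sₙ = n/2 × (first + last)
Last term = a + (n-1)d = 19 + (54-1)×(-12) = -617
S_54 = 54/2 × (19 + (-617))
S_54 = 54/2 × (-598) = -16146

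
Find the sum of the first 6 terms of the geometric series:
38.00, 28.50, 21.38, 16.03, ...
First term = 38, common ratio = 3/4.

Sₙ = a(1 - rⁿ) / (1 - r)
S_6 = 38(1 - (3/4)^6) / (1 - (3/4))
S_6 = 38(1 - (729/4096)) / (1/4)
S_6 = 63973/512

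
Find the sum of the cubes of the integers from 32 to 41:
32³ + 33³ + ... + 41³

Use ∑_{k=1}^{n} k³ = [n(n+1)/2]², then subtract the first 31 terms.
∑_{k=1}^{41} k³ = [41×42/2]² = 861² = 741321
∑_{k=1}^{31} k³ = [31×32/2]² = 496² = 246016
∑_{k=32}^{41} k³ = 741321 - 246016 = 495305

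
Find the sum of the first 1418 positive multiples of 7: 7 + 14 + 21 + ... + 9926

Factor out 7: = 7(1 + 2 + ... + 1418) = 7 × n(n+1)/2
= 7 × 1418×1419/2
= 7 × 1006071
= 7042497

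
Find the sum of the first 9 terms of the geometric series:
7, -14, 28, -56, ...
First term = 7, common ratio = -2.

Sₙ = a(1 - rⁿ) / (1 - r)
S_9 = 7(1 - (-2)^9) / (1 - (-2))
S_9 = 7(1 - (-512)) / (3)
S_9 = 1197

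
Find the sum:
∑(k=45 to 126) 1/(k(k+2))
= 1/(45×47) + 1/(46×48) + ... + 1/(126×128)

Partial fractions: 1/(k(k+2)) = (1/2)[1/k - 1/(k+2)]
Telescoping leaves the first two and last two terms:
= (1/2)[1/45 + 1/46 - 1/127 - 1/128]
= 475723/33649920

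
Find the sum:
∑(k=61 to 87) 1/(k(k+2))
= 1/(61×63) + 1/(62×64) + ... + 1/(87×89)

Partial fractions: 1/(k(k+2)) = (1/2)[1/k - 1/(k+2)]
Telescoping leaves the first two and last two terms:
= (1/2)[1/61 + 1/62 - 1/88 - 1/89]
= 146961/29620624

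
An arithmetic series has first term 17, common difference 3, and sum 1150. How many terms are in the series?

Using S = n/2 × [2a + (n-1)d]
1150 = n/2 × [2(17) + (n-1)(3)]
1150 = n/2 × [34 + 3n - 3]
2300 = n × [31 + 3n]
3n² + (31)n - 2300 = 0
Discriminant: Δ = (31)² - 4(3)(-2300) = 961 + 27600 = 28561
√Δ = 169
n = [-(31) + √Δ] / (2·3) = (-31 + 169) / 6 = 138 / 6 = 23
(The negative root is discarded since n must be a positive integer.)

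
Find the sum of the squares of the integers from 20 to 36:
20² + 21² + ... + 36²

Use ∑_{k=1}^{n} k² = n(n+1)(2n+1)/6, then subtract the first 19 terms.
∑_{k=1}^{36} k² = 36×37×73/6 = 16206
∑_{k=1}^{19} k² = 19×20×39/6 = 2470
∑_{k=20}^{36} k² = 16206 - 2470 = 13736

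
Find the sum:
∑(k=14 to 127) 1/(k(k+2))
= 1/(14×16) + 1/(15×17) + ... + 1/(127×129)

Partial fractions: 1/(k(k+2)) = (1/2)[1/k - 1/(k+2)]
Telescoping leaves the first two and last two terms:
= (1/2)[1/14 + 1/15 - 1/128 - 1/129]
= 70813/1155840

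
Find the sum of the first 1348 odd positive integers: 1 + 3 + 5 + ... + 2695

Sum of first n odd numbers = n²
= 1348²
= 1817104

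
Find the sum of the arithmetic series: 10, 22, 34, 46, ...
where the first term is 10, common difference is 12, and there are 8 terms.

Sₙ = n/2 × (first + last)
Last term = a + (n-1)d = 10 + (8-1)×12 = 94
S_8 = 8/2 × (10 + 94)
S_8 = 8/2 × 104 = 416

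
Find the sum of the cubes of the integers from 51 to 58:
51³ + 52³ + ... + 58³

Use ∑_{k=1}^{n} k³ = [n(n+1)/2]², then subtract the first 50 terms.
∑_{k=1}^{58} k³ = [58×59/2]² = 1711² = 2927521
∑_{k=1}^{50} k³ = [50×51/2]² = 1275² = 1625625
∑_{k=51}^{58} k³ = 2927521 - 1625625 = 1301896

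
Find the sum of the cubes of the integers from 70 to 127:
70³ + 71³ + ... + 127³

Use ∑_{k=1}^{n} k³ = [n(n+1)/2]², then subtract the first 69 terms.
∑_{k=1}^{127} k³ = [127×128/2]² = 8128² = 66064384
∑_{k=1}^{69} k³ = [69×70/2]² = 2415² = 5832225
∑_{k=70}^{127} k³ = 66064384 - 5832225 = 60232159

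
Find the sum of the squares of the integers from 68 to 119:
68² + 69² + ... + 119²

Use ∑_{k=1}^{n} k² = n(n+1)(2n+1)/6, then subtract the first 67 terms.
∑_{k=1}^{119} k² = 119×120×239/6 = 568820
∑_{k=1}^{67} k² = 67×68×135/6 = 102510
∑_{k=68}^{119} k² = 568820 - 102510 = 466310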